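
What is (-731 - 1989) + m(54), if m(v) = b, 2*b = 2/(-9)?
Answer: -24481/9 ≈ -2720.1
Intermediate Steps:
b = -⅑ (b = (2/(-9))/2 = (2*(-⅑))/2 = (½)*(-2/9) = -⅑ ≈ -0.11111)
m(v) = -⅑
(-731 - 1989) + m(54) = (-731 - 1989) - ⅑ = -2720 - ⅑ = -24481/9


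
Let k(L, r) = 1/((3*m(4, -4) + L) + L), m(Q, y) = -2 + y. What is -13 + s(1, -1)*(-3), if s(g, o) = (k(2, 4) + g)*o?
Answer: -143/14 ≈ -10.214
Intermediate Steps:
k(L, r) = 1/(-18 + 2*L) (k(L, r) = 1/((3*(-2 - 4) + L) + L) = 1/((3*(-6) + L) + L) = 1/((-18 + L) + L) = 1/(-18 + 2*L))
s(g, o) = o*(-1/14 + g) (s(g, o) = (1/(2*(-9 + 2)) + g)*o = ((1/2)/(-7) + g)*o = ((1/2)*(-1/7) + g)*o = (-1/14 + g)*o = o*(-1/14 + g))
-13 + s(1, -1)*(-3) = -13 - (-1/14 + 1)*(-3) = -13 - 1*13/14*(-3) = -13 - 13/14*(-3) = -13 + 39/14 = -143/14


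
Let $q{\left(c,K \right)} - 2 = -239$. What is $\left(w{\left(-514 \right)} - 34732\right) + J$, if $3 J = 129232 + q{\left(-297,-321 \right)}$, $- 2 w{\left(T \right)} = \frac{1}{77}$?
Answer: $\frac{3819043}{462} \approx 8266.3$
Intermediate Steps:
$q{\left(c,K \right)} = -237$ ($q{\left(c,K \right)} = 2 - 239 = -237$)
$w{\left(T \right)} = - \frac{1}{154}$ ($w{\left(T \right)} = - \frac{1}{2 \cdot 77} = \left(- \frac{1}{2}\right) \frac{1}{77} = - \frac{1}{154}$)
$J = \frac{128995}{3}$ ($J = \frac{129232 - 237}{3} = \frac{1}{3} \cdot 128995 = \frac{128995}{3} \approx 42998.0$)
$\left(w{\left(-514 \right)} - 34732\right) + J = \left(- \frac{1}{154} - 34732\right) + \frac{128995}{3} = - \frac{5348729}{154} + \frac{128995}{3} = \frac{3819043}{462}$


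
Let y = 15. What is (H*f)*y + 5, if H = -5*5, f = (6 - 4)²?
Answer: -1495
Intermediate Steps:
f = 4 (f = 2² = 4)
H = -25
(H*f)*y + 5 = -25*4*15 + 5 = -100*15 + 5 = -1500 + 5 = -1495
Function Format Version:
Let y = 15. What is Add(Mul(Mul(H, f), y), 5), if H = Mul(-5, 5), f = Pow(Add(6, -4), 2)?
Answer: -1495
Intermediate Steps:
f = 4 (f = Pow(2, 2) = 4)
H = -25
Add(Mul(Mul(H, f), y), 5) = Add(Mul(Mul(-25, 4), 15), 5) = Add(Mul(-100, 15), 5) = Add(-1500, 5) = -1495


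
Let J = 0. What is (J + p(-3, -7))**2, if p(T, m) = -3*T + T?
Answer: 36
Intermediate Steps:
p(T, m) = -2*T
(J + p(-3, -7))**2 = (0 - 2*(-3))**2 = (0 + 6)**2 = 6**2 = 36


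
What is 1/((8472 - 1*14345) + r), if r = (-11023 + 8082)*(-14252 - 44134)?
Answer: 1/171707353 ≈ 5.8239e-9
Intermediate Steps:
r = 171713226 (r = -2941*(-58386) = 171713226)
1/((8472 - 1*14345) + r) = 1/((8472 - 1*14345) + 171713226) = 1/((8472 - 14345) + 171713226) = 1/(-5873 + 171713226) = 1/171707353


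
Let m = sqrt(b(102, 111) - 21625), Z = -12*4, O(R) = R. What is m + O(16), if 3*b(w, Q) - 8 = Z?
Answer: 16 + I*sqrt(194745)/3 ≈ 16.0 + 147.1*I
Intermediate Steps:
Z = -48
b(w, Q) = -40/3 (b(w, Q) = 8/3 + (1/3)*(-48) = 8/3 - 16 = -40/3)
m = I*sqrt(194745)/3 (m = sqrt(-40/3 - 21625) = sqrt(-64915/3) = I*sqrt(194745)/3 ≈ 147.1*I)
m + O(16) = I*sqrt(194745)/3 + 16 = 16 + I*sqrt(194745)/3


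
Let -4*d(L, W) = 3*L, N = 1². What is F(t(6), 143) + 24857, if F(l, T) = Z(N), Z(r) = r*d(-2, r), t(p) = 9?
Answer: 49717/2 ≈ 24859.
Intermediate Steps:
N = 1
d(L, W) = -3*L/4
Z(r) = 3*r/2 (Z(r) = r*(-¾*(-2)) = r*(3/2) = 3*r/2)
F(l, T) = 3/2 (F(l, T) = (3/2)*1 = 3/2)
F(t(6), 143) + 24857 = 3/2 + 24857 = 49717/2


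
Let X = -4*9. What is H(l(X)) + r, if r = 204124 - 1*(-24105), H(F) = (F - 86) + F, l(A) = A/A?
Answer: 228145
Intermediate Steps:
X = -36
l(A) = 1
H(F) = -86 + 2*F (H(F) = (-86 + F) + F = -86 + 2*F)
r = 228229 (r = 204124 + 24105 = 228229)
H(l(X)) + r = (-86 + 2*1) + 228229 = (-86 + 2) + 228229 = -84 + 228229 = 228145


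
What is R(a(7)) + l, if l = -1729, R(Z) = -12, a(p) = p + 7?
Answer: -1741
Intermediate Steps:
a(p) = 7 + p
R(a(7)) + l = -12 - 1729 = -1741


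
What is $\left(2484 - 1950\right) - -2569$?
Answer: $3103$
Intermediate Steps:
$\left(2484 - 1950\right) - -2569 = \left(2484 - 1950\right) + 2569 = 534 + 2569 = 3103$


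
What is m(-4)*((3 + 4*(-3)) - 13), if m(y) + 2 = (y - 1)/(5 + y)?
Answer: 154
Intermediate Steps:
m(y) = -2 + (-1 + y)/(5 + y) (m(y) = -2 + (y - 1)/(5 + y) = -2 + (-1 + y)/(5 + y))
m(-4)*((3 + 4*(-3)) - 13) = ((-11 - 1*(-4))/(5 - 4))*((3 + 4*(-3)) - 13) = ((-11 + 4)/1)*((3 - 12) - 13) = (1*(-7))*(-9 - 13) = -7*(-22) = 154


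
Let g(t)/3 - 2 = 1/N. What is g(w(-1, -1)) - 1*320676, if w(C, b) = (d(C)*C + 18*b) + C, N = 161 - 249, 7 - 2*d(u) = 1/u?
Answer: -28218963/88 ≈ -3.2067e+5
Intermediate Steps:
d(u) = 7/2 - 1/(2*u)
N = -88
w(C, b) = -½ + 18*b + 9*C/2 (w(C, b) = (((-1 + 7*C)/(2*C))*C + 18*b) + C = ((-½ + 7*C/2) + 18*b) + C = (-½ + 18*b + 7*C/2) + C = -½ + 18*b + 9*C/2)
g(t) = 525/88 (g(t) = 6 + 3/(-88) = 6 + 3*(-1/88) = 6 - 3/88 = 525/88)
g(w(-1, -1)) - 1*320676 = 525/88 - 1*320676 = 525/88 - 320676 = -28218963/88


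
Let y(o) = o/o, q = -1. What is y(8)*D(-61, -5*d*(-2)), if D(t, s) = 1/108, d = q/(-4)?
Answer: 1/108 ≈ 0.0092593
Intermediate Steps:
y(o) = 1
d = 1/4 (d = -1/(-4) = -1*(-1/4) = 1/4 ≈ 0.25000)
D(t, s) = 1/108
y(8)*D(-61, -5*d*(-2)) = 1*(1/108) = 1/108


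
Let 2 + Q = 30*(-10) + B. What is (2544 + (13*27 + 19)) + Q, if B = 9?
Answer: 2621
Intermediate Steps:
Q = -293 (Q = -2 + (30*(-10) + 9) = -2 + (-300 + 9) = -2 - 291 = -293)
(2544 + (13*27 + 19)) + Q = (2544 + (13*27 + 19)) - 293 = (2544 + (351 + 19)) - 293 = (2544 + 370) - 293 = 2914 - 293 = 2621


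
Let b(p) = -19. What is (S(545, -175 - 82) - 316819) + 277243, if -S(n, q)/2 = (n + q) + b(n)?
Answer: -40114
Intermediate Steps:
S(n, q) = 38 - 2*n - 2*q (S(n, q) = -2*((n + q) - 19) = -2*(-19 + n + q) = 38 - 2*n - 2*q)
(S(545, -175 - 82) - 316819) + 277243 = ((38 - 2*545 - 2*(-175 - 82)) - 316819) + 277243 = ((38 - 1090 - 2*(-257)) - 316819) + 277243 = ((38 - 1090 + 514) - 316819) + 277243 = (-538 - 316819) + 277243 = -317357 + 277243 = -40114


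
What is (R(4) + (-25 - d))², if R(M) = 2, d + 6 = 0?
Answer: 289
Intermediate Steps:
d = -6 (d = -6 + 0 = -6)
(R(4) + (-25 - d))² = (2 + (-25 - 1*(-6)))² = (2 + (-25 + 6))² = (2 - 19)² = (-17)² = 289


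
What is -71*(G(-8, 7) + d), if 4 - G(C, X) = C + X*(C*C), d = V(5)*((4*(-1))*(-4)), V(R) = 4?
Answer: 26412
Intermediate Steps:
d = 64 (d = 4*((4*(-1))*(-4)) = 4*(-4*(-4)) = 4*16 = 64)
G(C, X) = 4 - C - X*C² (G(C, X) = 4 - (C + X*(C*C)) = 4 - (C + X*C²) = 4 + (-C - X*C²) = 4 - C - X*C²)
-71*(G(-8, 7) + d) = -71*((4 - 1*(-8) - 1*7*(-8)²) + 64) = -71*((4 + 8 - 1*7*64) + 64) = -71*((4 + 8 - 448) + 64) = -71*(-436 + 64) = -71*(-372) = 26412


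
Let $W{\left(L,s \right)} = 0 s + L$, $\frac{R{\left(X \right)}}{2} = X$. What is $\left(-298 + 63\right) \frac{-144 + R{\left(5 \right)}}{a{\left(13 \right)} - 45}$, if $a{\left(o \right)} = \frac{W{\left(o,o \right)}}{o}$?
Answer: $- \frac{15745}{22} \approx -715.68$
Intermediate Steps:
$R{\left(X \right)} = 2 X$
$W{\left(L,s \right)} = L$ ($W{\left(L,s \right)} = 0 + L = L$)
$a{\left(o \right)} = 1$ ($a{\left(o \right)} = \frac{o}{o} = 1$)
$\left(-298 + 63\right) \frac{-144 + R{\left(5 \right)}}{a{\left(13 \right)} - 45} = \left(-298 + 63\right) \frac{-144 + 2 \cdot 5}{1 - 45} = - 235 \frac{-144 + 10}{-44} = - 235 \left(\left(-134\right) \left(- \frac{1}{44}\right)\right) = \left(-235\right) \frac{67}{22} = - \frac{15745}{22}$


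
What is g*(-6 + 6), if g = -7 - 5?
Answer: 0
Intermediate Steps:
g = -12
g*(-6 + 6) = -12*(-6 + 6) = -12*0 = 0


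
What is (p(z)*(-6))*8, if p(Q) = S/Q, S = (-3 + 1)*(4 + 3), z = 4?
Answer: 168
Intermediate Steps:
S = -14 (S = -2*7 = -14)
p(Q) = -14/Q
(p(z)*(-6))*8 = (-14/4*(-6))*8 = (-14*¼*(-6))*8 = -7/2*(-6)*8 = 21*8 = 168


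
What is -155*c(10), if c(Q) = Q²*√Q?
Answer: -15500*√10 ≈ -49015.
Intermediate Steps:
c(Q) = Q^(5/2)
-155*c(10) = -15500*√10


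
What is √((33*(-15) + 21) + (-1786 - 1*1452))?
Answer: 8*I*√58 ≈ 60.926*I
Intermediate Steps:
√((33*(-15) + 21) + (-1786 - 1*1452)) = √((-495 + 21) + (-1786 - 1452)) = √(-474 - 3238) = √(-3712) = 8*I*√58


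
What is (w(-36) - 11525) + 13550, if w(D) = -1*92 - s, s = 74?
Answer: 1859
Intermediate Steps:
w(D) = -166 (w(D) = -1*92 - 1*74 = -92 - 74 = -166)
(w(-36) - 11525) + 13550 = (-166 - 11525) + 13550 = -11691 + 13550 = 1859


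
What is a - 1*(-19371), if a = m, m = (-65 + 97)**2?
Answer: 20395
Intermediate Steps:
m = 1024 (m = 32**2 = 1024)
a = 1024
a - 1*(-19371) = 1024 - 1*(-19371) = 1024 + 19371 = 20395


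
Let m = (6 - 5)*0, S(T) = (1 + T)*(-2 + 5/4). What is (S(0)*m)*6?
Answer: 0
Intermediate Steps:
S(T) = -3/4 - 3*T/4 (S(T) = (1 + T)*(-2 + 5*(1/4)) = (1 + T)*(-2 + 5/4) = (1 + T)*(-3/4) = -3/4 - 3*T/4)
m = 0 (m = 1*0 = 0)
(S(0)*m)*6 = ((-3/4 - 3/4*0)*0)*6 = ((-3/4 + 0)*0)*6 = -3/4*0*6 = 0*6 = 0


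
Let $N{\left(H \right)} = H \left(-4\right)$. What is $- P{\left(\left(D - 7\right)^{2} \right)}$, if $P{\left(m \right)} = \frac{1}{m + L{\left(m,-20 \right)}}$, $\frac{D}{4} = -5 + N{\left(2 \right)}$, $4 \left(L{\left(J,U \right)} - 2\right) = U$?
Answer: $- \frac{1}{3478} \approx -0.00028752$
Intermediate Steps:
$N{\left(H \right)} = - 4 H$
$L{\left(J,U \right)} = 2 + \frac{U}{4}$
$D = -52$ ($D = 4 \left(-5 - 8\right) = 4 \left(-13\right) = -52$)
$P{\left(m \right)} = \frac{1}{-3 + m}$ ($P{\left(m \right)} = \frac{1}{m + \left(2 + \frac{1}{4} \left(-20\right)\right)} = \frac{1}{m + \left(2 - 5\right)} = \frac{1}{m - 3} = \frac{1}{-3 + m}$)
$- P{\left(\left(D - 7\right)^{2} \right)} = - \frac{1}{-3 + \left(-52 - 7\right)^{2}} = - \frac{1}{-3 + \left(-59\right)^{2}} = - \frac{1}{-3 + 3481} = - \frac{1}{3478}$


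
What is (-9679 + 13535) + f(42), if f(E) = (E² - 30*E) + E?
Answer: 4402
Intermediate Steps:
f(E) = E² - 29*E
(-9679 + 13535) + f(42) = (-9679 + 13535) + 42*(-29 + 42) = 3856 + 42*13 = 3856 + 546 = 4402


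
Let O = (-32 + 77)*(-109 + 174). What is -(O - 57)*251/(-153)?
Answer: 239956/51 ≈ 4705.0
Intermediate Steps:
O = 2925 (O = 45*65 = 2925)
-(O - 57)*251/(-153) = -(2925 - 57)*251/(-153) = -2868*251*(-1/153) = -2868*(-251)/153 = -1*(-239956/51) = 239956/51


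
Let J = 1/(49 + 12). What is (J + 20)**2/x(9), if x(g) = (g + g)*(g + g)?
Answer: 165649/133956 ≈ 1.2366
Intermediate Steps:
x(g) = 4*g**2 (x(g) = (2*g)*(2*g) = 4*g**2)
J = 1/61 ≈ 0.016393
(J + 20)**2/x(9) = (1/61 + 20)**2/((4*9**2)) = (1221/61)**2/((4*81)) = (1490841/3721)/324 = (1490841/3721)*(1/324) = 165649/133956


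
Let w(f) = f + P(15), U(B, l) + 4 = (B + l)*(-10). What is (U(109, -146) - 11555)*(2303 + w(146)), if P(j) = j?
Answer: -27569696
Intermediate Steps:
U(B, l) = -4 - 10*B - 10*l (U(B, l) = -4 + (B + l)*(-10) = -4 + (-10*B - 10*l) = -4 - 10*B - 10*l)
w(f) = 15 + f (w(f) = f + 15 = 15 + f)
(U(109, -146) - 11555)*(2303 + w(146)) = ((-4 - 10*109 - 10*(-146)) - 11555)*(2303 + (15 + 146)) = ((-4 - 1090 + 1460) - 11555)*(2303 + 161) = (366 - 11555)*2464 = -11189*2464 = -27569696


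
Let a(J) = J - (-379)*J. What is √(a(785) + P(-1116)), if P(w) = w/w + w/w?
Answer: √298302 ≈ 546.17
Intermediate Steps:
a(J) = 380*J (a(J) = J + 379*J = 380*J)
P(w) = 2 (P(w) = 1 + 1 = 2)
√(a(785) + P(-1116)) = √(380*785 + 2) = √(298300 + 2) = √298302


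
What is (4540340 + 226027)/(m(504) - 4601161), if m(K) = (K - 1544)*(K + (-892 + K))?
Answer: -4766367/4721801 ≈ -1.0094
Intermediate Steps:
m(K) = (-1544 + K)*(-892 + 2*K)
(4540340 + 226027)/(m(504) - 4601161) = (4540340 + 226027)/((1377248 - 3980*504 + 2*504²) - 4601161) = 4766367/((1377248 - 2005920 + 2*254016) - 4601161) = 4766367/((1377248 - 2005920 + 508032) - 4601161) = 4766367/(-120640 - 4601161) = 4766367/(-4721801) = 4766367*(-1/4721801) = -4766367/4721801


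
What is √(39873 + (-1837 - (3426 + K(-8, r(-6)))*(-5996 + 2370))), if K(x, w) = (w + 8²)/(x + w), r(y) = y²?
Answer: √12473662 ≈ 3531.8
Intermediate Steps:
K(x, w) = (64 + w)/(w + x) (K(x, w) = (w + 64)/(w + x) = (64 + w)/(w + x))
√(39873 + (-1837 - (3426 + K(-8, r(-6)))*(-5996 + 2370))) = √(39873 + (-1837 - (3426 + (64 + (-6)²)/((-6)² - 8))*(-5996 + 2370))) = √(39873 + (-1837 - (3426 + (64 + 36)/(36 - 8))*(-3626))) = √(39873 + (-1837 - (3426 + 100/28)*(-3626))) = √(39873 + (-1837 - (3426 + (1/28)*100)*(-3626))) = √(39873 + (-1837 - (3426 + 25/7)*(-3626))) = √(39873 + (-1837 - 24007*(-3626)/7)) = √(39873 + (-1837 - 1*(-12435626))) = √(39873 + (-1837 + 12435626)) = √(39873 + 12433789) = √12473662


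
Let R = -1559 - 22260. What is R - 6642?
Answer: -30461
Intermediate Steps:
R = -23819
R - 6642 = -23819 - 6642 = -30461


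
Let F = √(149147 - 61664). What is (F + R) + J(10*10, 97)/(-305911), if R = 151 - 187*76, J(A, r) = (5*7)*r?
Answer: -4301417966/305911 + 11*√723 ≈ -13765.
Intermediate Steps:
J(A, r) = 35*r
F = 11*√723 (F = √87483 = 11*√723 ≈ 295.78)
R = -14061 (R = 151 - 14212 = -14061)
(F + R) + J(10*10, 97)/(-305911) = (11*√723 - 14061) + (35*97)/(-305911) = (-14061 + 11*√723) + 3395*(-1/305911) = (-14061 + 11*√723) - 3395/305911 = -4301417966/305911 + 11*√723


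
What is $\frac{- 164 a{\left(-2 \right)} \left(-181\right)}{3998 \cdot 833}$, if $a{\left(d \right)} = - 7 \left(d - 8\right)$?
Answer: $\frac{148420}{237881} \approx 0.62393$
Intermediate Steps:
$a{\left(d \right)} = 56 - 7 d$ ($a{\left(d \right)} = - 7 \left(-8 + d\right) = 56 - 7 d$)
$\frac{- 164 a{\left(-2 \right)} \left(-181\right)}{3998 \cdot 833} = \frac{- 164 \left(56 - -14\right) \left(-181\right)}{3998 \cdot 833} = \frac{- 164 \left(56 + 14\right) \left(-181\right)}{3330334} = \left(-164\right) 70 \left(-181\right) \frac{1}{3330334} = \left(-11480\right) \left(-181\right) \frac{1}{3330334} = 2077880 \cdot \frac{1}{3330334} = \frac{148420}{237881}$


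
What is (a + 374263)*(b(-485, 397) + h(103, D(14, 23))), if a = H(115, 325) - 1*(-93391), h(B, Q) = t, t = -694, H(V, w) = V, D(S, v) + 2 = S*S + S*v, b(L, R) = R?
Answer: -138927393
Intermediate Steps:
D(S, v) = -2 + S**2 + S*v (D(S, v) = -2 + (S*S + S*v) = -2 + (S**2 + S*v) = -2 + S**2 + S*v)
h(B, Q) = -694
a = 93506 (a = 115 - 1*(-93391) = 115 + 93391 = 93506)
(a + 374263)*(b(-485, 397) + h(103, D(14, 23))) = (93506 + 374263)*(397 - 694) = 467769*(-297) = -138927393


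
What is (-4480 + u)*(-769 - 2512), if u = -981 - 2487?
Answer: 26077388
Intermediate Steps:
u = -3468
(-4480 + u)*(-769 - 2512) = (-4480 - 3468)*(-769 - 2512) = -7948*(-3281) = 26077388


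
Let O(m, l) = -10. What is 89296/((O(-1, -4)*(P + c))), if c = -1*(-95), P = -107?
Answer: 11162/15 ≈ 744.13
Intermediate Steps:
c = 95
89296/((O(-1, -4)*(P + c))) = 89296/((-10*(-107 + 95))) = 89296/((-10*(-12))) = 89296/120 = 89296*(1/120) = 11162/15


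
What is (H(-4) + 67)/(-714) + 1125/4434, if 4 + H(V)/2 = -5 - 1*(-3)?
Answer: 46615/263823 ≈ 0.17669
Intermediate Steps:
H(V) = -12 (H(V) = -8 + 2*(-5 - 1*(-3)) = -8 + 2*(-5 + 3) = -8 + 2*(-2) = -8 - 4 = -12)
(H(-4) + 67)/(-714) + 1125/4434 = (-12 + 67)/(-714) + 1125/4434 = 55*(-1/714) + 1125*(1/4434) = -55/714 + 375/1478 = 46615/263823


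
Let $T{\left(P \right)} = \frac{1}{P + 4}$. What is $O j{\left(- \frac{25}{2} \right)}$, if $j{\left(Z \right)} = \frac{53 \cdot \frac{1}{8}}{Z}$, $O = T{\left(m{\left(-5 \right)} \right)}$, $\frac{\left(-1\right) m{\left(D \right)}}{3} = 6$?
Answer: $\frac{53}{1400} \approx 0.037857$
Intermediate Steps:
$m{\left(D \right)} = -18$ ($m{\left(D \right)} = \left(-3\right) 6 = -18$)
$T{\left(P \right)} = \frac{1}{4 + P}$
$O = - \frac{1}{14}$ ($O = \frac{1}{4 - 18} = \frac{1}{-14} = - \frac{1}{14} \approx -0.071429$)
$j{\left(Z \right)} = \frac{53}{8 Z}$ ($j{\left(Z \right)} = \frac{53 \cdot \frac{1}{8}}{Z} = \frac{53}{8 Z}$)
$O j{\left(- \frac{25}{2} \right)} = - \frac{\frac{53}{8} \frac{1}{\left(-25\right) \frac{1}{2}}}{14} = - \frac{\frac{53}{8} \frac{1}{- \frac{25}{2}}}{14} = - \frac{\frac{53}{8} \left(- \frac{2}{25}\right)}{14} = \left(- \frac{1}{14}\right) \left(- \frac{53}{100}\right) = \frac{53}{1400}$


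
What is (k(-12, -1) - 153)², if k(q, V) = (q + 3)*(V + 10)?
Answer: 54756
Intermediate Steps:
k(q, V) = (3 + q)*(10 + V)
(k(-12, -1) - 153)² = ((30 + 3*(-1) + 10*(-12) - 1*(-12)) - 153)² = ((30 - 3 - 120 + 12) - 153)² = (-81 - 153)² = (-234)² = 54756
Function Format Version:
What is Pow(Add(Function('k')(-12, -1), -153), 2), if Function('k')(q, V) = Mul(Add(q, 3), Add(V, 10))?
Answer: 54756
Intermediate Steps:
Function('k')(q, V) = Mul(Add(3, q), Add(10, V))
Pow(Add(Function('k')(-12, -1), -153), 2) = Pow(Add(Add(30, Mul(3, -1), Mul(10, -12), Mul(-1, -12)), -153), 2) = Pow(Add(Add(30, -3, -120, 12), -153), 2) = Pow(Add(-81, -153), 2) = Pow(-234, 2) = 54756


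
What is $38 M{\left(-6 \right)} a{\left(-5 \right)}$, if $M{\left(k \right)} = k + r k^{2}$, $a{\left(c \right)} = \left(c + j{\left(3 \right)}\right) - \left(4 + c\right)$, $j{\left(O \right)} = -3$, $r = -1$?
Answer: $11172$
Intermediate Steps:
$a{\left(c \right)} = -7$ ($a{\left(c \right)} = \left(c - 3\right) - \left(4 + c\right) = \left(-3 + c\right) - \left(4 + c\right) = -7$)
$M{\left(k \right)} = k - k^{2}$
$38 M{\left(-6 \right)} a{\left(-5 \right)} = 38 \left(- 6 \left(1 - -6\right)\right) \left(-7\right) = 38 \left(- 6 \left(1 + 6\right)\right) \left(-7\right) = 38 \left(\left(-6\right) 7\right) \left(-7\right) = 38 \left(-42\right) \left(-7\right) = \left(-1596\right) \left(-7\right) = 11172$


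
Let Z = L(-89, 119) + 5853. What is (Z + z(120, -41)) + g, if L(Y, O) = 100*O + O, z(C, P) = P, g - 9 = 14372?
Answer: 32212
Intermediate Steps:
g = 14381 (g = 9 + 14372 = 14381)
L(Y, O) = 101*O
Z = 17872 (Z = 101*119 + 5853 = 12019 + 5853 = 17872)
(Z + z(120, -41)) + g = (17872 - 41) + 14381 = 17831 + 14381 = 32212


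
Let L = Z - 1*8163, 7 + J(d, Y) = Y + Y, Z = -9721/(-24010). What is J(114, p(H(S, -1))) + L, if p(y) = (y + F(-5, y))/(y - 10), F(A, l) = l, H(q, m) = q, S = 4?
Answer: -588648017/72030 ≈ -8172.3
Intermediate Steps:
Z = 9721/24010 (Z = -9721*(-1/24010) = 9721/24010 ≈ 0.40487)
p(y) = 2*y/(-10 + y) (p(y) = (y + y)/(y - 10) = (2*y)/(-10 + y) = 2*y/(-10 + y))
J(d, Y) = -7 + 2*Y (J(d, Y) = -7 + (Y + Y) = -7 + 2*Y)
L = -195983909/24010 (L = 9721/24010 - 1*8163 = 9721/24010 - 8163 = -195983909/24010 ≈ -8162.6)
J(114, p(H(S, -1))) + L = (-7 + 2*(2*4/(-10 + 4))) - 195983909/24010 = (-7 + 2*(2*4/(-6))) - 195983909/24010 = (-7 + 2*(2*4*(-⅙))) - 195983909/24010 = (-7 + 2*(-4/3)) - 195983909/24010 = (-7 - 8/3) - 195983909/24010 = -29/3 - 195983909/24010 = -588648017/72030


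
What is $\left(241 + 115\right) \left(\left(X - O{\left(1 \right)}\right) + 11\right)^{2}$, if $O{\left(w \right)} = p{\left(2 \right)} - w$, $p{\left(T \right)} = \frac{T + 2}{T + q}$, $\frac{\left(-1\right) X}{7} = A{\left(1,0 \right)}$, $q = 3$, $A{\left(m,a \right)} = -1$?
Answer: $\frac{2948036}{25} \approx 1.1792 \cdot 10^{5}$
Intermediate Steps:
$X = 7$ ($X = \left(-7\right) \left(-1\right) = 7$)
$p{\left(T \right)} = \frac{2 + T}{3 + T}$ ($p{\left(T \right)} = \frac{T + 2}{T + 3} = \frac{2 + T}{3 + T}$)
$O{\left(w \right)} = \frac{4}{5} - w$ ($O{\left(w \right)} = \frac{2 + 2}{3 + 2} - w = \frac{1}{5} \cdot 4 - w = \frac{4}{5} - w$)
$\left(241 + 115\right) \left(\left(X - O{\left(1 \right)}\right) + 11\right)^{2} = \left(241 + 115\right) \left(\left(7 - \left(\frac{4}{5} - 1\right)\right) + 11\right)^{2} = 356 \left(\left(7 - \left(\frac{4}{5} - 1\right)\right) + 11\right)^{2} = 356 \left(\left(7 - - \frac{1}{5}\right) + 11\right)^{2} = 356 \left(\left(7 + \frac{1}{5}\right) + 11\right)^{2} = 356 \left(\frac{36}{5} + 11\right)^{2} = 356 \left(\frac{91}{5}\right)^{2} = 356 \cdot \frac{8281}{25} = \frac{2948036}{25}$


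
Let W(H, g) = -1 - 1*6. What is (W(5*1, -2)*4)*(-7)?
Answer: 196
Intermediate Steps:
W(H, g) = -7 (W(H, g) = -1 - 6 = -7)
(W(5*1, -2)*4)*(-7) = -7*4*(-7) = -28*(-7) = 196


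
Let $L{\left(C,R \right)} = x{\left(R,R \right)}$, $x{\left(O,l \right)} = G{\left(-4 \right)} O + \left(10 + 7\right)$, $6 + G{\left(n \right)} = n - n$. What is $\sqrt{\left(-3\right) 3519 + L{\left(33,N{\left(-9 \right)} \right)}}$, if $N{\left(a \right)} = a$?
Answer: $7 i \sqrt{214} \approx 102.4 i$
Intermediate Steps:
$G{\left(n \right)} = -6$ ($G{\left(n \right)} = -6 + \left(n - n\right) = -6 + 0 = -6$)
$x{\left(O,l \right)} = 17 - 6 O$ ($x{\left(O,l \right)} = - 6 O + \left(10 + 7\right) = - 6 O + 17 = 17 - 6 O$)
$L{\left(C,R \right)} = 17 - 6 R$
$\sqrt{\left(-3\right) 3519 + L{\left(33,N{\left(-9 \right)} \right)}} = \sqrt{\left(-3\right) 3519 + \left(17 - -54\right)} = \sqrt{-10557 + \left(17 + 54\right)} = \sqrt{-10557 + 71} = \sqrt{-10486} = 7 i \sqrt{214}$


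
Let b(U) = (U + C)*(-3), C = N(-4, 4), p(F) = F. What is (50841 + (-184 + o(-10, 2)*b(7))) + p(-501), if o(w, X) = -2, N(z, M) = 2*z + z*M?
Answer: 50054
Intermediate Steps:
N(z, M) = 2*z + M*z
C = -24 (C = -4*(2 + 4) = -4*6 = -24)
b(U) = 72 - 3*U (b(U) = (U - 24)*(-3) = (-24 + U)*(-3) = 72 - 3*U)
(50841 + (-184 + o(-10, 2)*b(7))) + p(-501) = (50841 + (-184 - 2*(72 - 3*7))) - 501 = (50841 + (-184 - 2*(72 - 21))) - 501 = (50841 + (-184 - 2*51)) - 501 = (50841 + (-184 - 102)) - 501 = (50841 - 286) - 501 = 50555 - 501 = 50054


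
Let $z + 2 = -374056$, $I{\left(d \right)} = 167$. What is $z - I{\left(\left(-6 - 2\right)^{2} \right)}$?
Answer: $-374225$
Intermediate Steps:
$z = -374058$ ($z = -2 - 374056 = -374058$)
$z - I{\left(\left(-6 - 2\right)^{2} \right)} = -374058 - 167 = -374225$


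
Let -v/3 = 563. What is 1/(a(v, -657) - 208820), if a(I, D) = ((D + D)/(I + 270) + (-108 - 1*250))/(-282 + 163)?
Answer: -8041/1679097492 ≈ -4.7889e-6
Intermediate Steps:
v = -1689 (v = -3*563 = -1689)
a(I, D) = 358/119 - 2*D/(119*(270 + I)) (a(I, D) = ((2*D)/(270 + I) + (-108 - 250))/(-119) = (2*D/(270 + I) - 358)*(-1/119) = (-358 + 2*D/(270 + I))*(-1/119) = 358/119 - 2*D/(119*(270 + I)))
1/(a(v, -657) - 208820) = 1/(2*(48330 - 1*(-657) + 179*(-1689))/(119*(270 - 1689)) - 208820) = 1/((2/119)*(48330 + 657 - 302331)/(-1419) - 208820) = 1/((2/119)*(-1/1419)*(-253344) - 208820) = 1/(24128/8041 - 208820) = 1/(-1679097492/8041) = -8041/1679097492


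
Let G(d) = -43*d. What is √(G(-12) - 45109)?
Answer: I*√44593 ≈ 211.17*I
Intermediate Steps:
√(G(-12) - 45109) = √(-43*(-12) - 45109) = √(516 - 45109) = √(-44593) = I*√44593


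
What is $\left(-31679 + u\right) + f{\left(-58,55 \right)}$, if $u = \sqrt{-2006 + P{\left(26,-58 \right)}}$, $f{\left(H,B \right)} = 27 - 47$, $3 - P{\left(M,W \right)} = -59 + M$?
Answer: $-31699 + i \sqrt{1970} \approx -31699.0 + 44.385 i$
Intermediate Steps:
$P{\left(M,W \right)} = 62 - M$ ($P{\left(M,W \right)} = 3 - \left(-59 + M\right) = 62 - M$)
$f{\left(H,B \right)} = -20$
$u = i \sqrt{1970}$ ($u = \sqrt{-2006 + \left(62 - 26\right)} = \sqrt{-2006 + 36} = \sqrt{-1970} = i \sqrt{1970} \approx 44.385 i$)
$\left(-31679 + u\right) + f{\left(-58,55 \right)} = \left(-31679 + i \sqrt{1970}\right) - 20 = -31699 + i \sqrt{1970}$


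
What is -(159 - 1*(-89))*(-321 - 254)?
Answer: 142600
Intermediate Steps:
-(159 - 1*(-89))*(-321 - 254) = -(159 + 89)*(-575) = -248*(-575) = -1*(-142600) = 142600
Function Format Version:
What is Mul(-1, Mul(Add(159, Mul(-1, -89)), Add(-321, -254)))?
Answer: 142600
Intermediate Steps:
Mul(-1, Mul(Add(159, Mul(-1, -89)), Add(-321, -254))) = Mul(-1, Mul(Add(159, 89), -575)) = Mul(-1, Mul(248, -575)) = Mul(-1, -142600) = 142600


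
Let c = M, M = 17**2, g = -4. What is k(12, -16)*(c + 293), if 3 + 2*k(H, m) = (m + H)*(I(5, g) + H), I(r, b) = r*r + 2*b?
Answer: -34629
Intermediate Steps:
I(r, b) = r**2 + 2*b
M = 289
k(H, m) = -3/2 + (17 + H)*(H + m)/2 (k(H, m) = -3/2 + ((m + H)*((5**2 + 2*(-4)) + H))/2 = -3/2 + ((H + m)*((25 - 8) + H))/2 = -3/2 + ((H + m)*(17 + H))/2 = -3/2 + ((17 + H)*(H + m))/2 = -3/2 + (17 + H)*(H + m)/2)
c = 289
k(12, -16)*(c + 293) = (-3/2 + (1/2)*12**2 + (17/2)*12 + (17/2)*(-16) + (1/2)*12*(-16))*(289 + 293) = (-3/2 + (1/2)*144 + 102 - 136 - 96)*582 = (-3/2 + 72 + 102 - 136 - 96)*582 = -119/2*582 = -34629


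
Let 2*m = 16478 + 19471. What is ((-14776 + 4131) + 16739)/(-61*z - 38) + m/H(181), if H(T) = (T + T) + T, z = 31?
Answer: 20909179/698298 ≈ 29.943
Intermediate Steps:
H(T) = 3*T (H(T) = 2*T + T = 3*T)
m = 35949/2 (m = (16478 + 19471)/2 = (½)*35949 = 35949/2 ≈ 17975.)
((-14776 + 4131) + 16739)/(-61*z - 38) + m/H(181) = ((-14776 + 4131) + 16739)/(-61*31 - 38) + 35949/(2*((3*181))) = (-10645 + 16739)/(-1891 - 38) + (35949/2)/543 = 6094/(-1929) + (35949/2)*(1/543) = 6094*(-1/1929) + 11983/362 = -6094/1929 + 11983/362 = 20909179/698298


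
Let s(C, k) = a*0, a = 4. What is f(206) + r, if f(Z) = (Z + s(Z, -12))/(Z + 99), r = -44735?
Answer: -13643969/305 ≈ -44734.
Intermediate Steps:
s(C, k) = 0 (s(C, k) = 4*0 = 0)
f(Z) = Z/(99 + Z) (f(Z) = (Z + 0)/(Z + 99) = Z/(99 + Z))
f(206) + r = 206/(99 + 206) - 44735 = 206/305 - 44735 = -13643969/305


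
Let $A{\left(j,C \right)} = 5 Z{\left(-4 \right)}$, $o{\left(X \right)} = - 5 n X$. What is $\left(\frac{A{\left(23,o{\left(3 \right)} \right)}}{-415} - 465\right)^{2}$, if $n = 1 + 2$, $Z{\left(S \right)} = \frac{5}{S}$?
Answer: $\frac{23831640625}{110224} \approx 2.1621 \cdot 10^{5}$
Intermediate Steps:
$n = 3$
$o{\left(X \right)} = - 15 X$ ($o{\left(X \right)} = \left(-5\right) 3 X = - 15 X$)
$A{\left(j,C \right)} = - \frac{25}{4}$ ($A{\left(j,C \right)} = 5 \frac{5}{-4} = 5 \cdot 5 \left(- \frac{1}{4}\right) = 5 \left(- \frac{5}{4}\right) = - \frac{25}{4}$)
$\left(\frac{A{\left(23,o{\left(3 \right)} \right)}}{-415} - 465\right)^{2} = \left(- \frac{25}{4 \left(-415\right)} - 465\right)^{2} = \left(\left(- \frac{25}{4}\right) \left(- \frac{1}{415}\right) - 465\right)^{2} = \left(\frac{5}{332} - 465\right)^{2} = \left(- \frac{154375}{332}\right)^{2} = \frac{23831640625}{110224}$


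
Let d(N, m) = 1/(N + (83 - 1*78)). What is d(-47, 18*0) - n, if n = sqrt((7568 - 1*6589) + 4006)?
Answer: -1/42 - sqrt(4985) ≈ -70.628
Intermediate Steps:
d(N, m) = 1/(5 + N) (d(N, m) = 1/(N + (83 - 78)) = 1/(N + 5) = 1/(5 + N))
n = sqrt(4985) (n = sqrt((7568 - 6589) + 4006) = sqrt(979 + 4006) = sqrt(4985) ≈ 70.604)
d(-47, 18*0) - n = 1/(5 - 47) - sqrt(4985) = 1/(-42) - sqrt(4985) = -1/42 - sqrt(4985)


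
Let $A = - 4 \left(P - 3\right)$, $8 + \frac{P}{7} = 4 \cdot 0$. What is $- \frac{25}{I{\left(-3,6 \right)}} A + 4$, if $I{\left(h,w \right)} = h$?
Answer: $\frac{5912}{3} \approx 1970.7$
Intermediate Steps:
$P = -56$ ($P = -56 + 7 \cdot 4 \cdot 0 = -56 + 7 \cdot 0 = -56 + 0 = -56$)
$A = 236$ ($A = - 4 \left(-56 - 3\right) = \left(-4\right) \left(-59\right) = 236$)
$- \frac{25}{I{\left(-3,6 \right)}} A + 4 = - \frac{25}{-3} \cdot 236 + 4 = \left(-25\right) \left(- \frac{1}{3}\right) 236 + 4 = \frac{25}{3} \cdot 236 + 4 = \frac{5900}{3} + 4 = \frac{5912}{3}$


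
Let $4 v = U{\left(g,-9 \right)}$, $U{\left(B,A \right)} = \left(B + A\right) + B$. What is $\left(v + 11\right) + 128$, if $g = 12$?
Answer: $\frac{571}{4} \approx 142.75$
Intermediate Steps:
$U{\left(B,A \right)} = A + 2 B$ ($U{\left(B,A \right)} = \left(A + B\right) + B = A + 2 B$)
$v = \frac{15}{4}$ ($v = \frac{-9 + 2 \cdot 12}{4} = \frac{-9 + 24}{4} = \frac{1}{4} \cdot 15 = \frac{15}{4} \approx 3.75$)
$\left(v + 11\right) + 128 = \left(\frac{15}{4} + 11\right) + 128 = \frac{59}{4} + 128 = \frac{571}{4}$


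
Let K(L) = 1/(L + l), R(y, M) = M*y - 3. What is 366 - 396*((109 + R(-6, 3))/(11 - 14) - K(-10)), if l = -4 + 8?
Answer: 11916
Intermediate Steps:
l = 4
R(y, M) = -3 + M*y
K(L) = 1/(4 + L) (K(L) = 1/(L + 4) = 1/(4 + L))
366 - 396*((109 + R(-6, 3))/(11 - 14) - K(-10)) = 366 - 396*((109 + (-3 + 3*(-6)))/(11 - 14) - 1/(4 - 10)) = 366 - 396*((109 + (-3 - 18))/(-3) - 1/(-6)) = 366 - 396*((109 - 21)*(-⅓) - 1*(-⅙)) = 366 - 396*(88*(-⅓) + ⅙) = 366 - 396*(-88/3 + ⅙) = 366 - 396*(-175/6) = 366 + 11550 = 11916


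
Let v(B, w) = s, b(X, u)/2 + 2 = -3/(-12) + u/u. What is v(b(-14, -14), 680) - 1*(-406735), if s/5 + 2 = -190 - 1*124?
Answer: 405155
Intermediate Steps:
b(X, u) = -3/2 (b(X, u) = -4 + 2*(-3/(-12) + u/u) = -4 + 2*(-3*(-1/12) + 1) = -4 + 2*(1/4 + 1) = -4 + 2*(5/4) = -4 + 5/2 = -3/2)
s = -1580 (s = -10 + 5*(-190 - 1*124) = -10 + 5*(-190 - 124) = -10 + 5*(-314) = -10 - 1570 = -1580)
v(B, w) = -1580
v(b(-14, -14), 680) - 1*(-406735) = -1580 - 1*(-406735) = -1580 + 406735 = 405155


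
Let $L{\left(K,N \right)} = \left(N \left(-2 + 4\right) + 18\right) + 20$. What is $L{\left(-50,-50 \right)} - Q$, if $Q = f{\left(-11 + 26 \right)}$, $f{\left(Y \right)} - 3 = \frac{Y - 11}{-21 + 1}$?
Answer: $- \frac{324}{5} \approx -64.8$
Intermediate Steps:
$f{\left(Y \right)} = \frac{71}{20} - \frac{Y}{20}$ ($f{\left(Y \right)} = 3 + \frac{Y - 11}{-21 + 1} = 3 + \frac{-11 + Y}{-20} = 3 + \left(-11 + Y\right) \left(- \frac{1}{20}\right) = 3 - \left(- \frac{11}{20} + \frac{Y}{20}\right) = \frac{71}{20} - \frac{Y}{20}$)
$Q = \frac{14}{5}$ ($Q = \frac{71}{20} - \frac{-11 + 26}{20} = \frac{71}{20} - \frac{3}{4} = \frac{14}{5} \approx 2.8$)
$L{\left(K,N \right)} = 38 + 2 N$ ($L{\left(K,N \right)} = \left(N 2 + 18\right) + 20 = \left(2 N + 18\right) + 20 = \left(18 + 2 N\right) + 20 = 38 + 2 N$)
$L{\left(-50,-50 \right)} - Q = \left(38 + 2 \left(-50\right)\right) - \frac{14}{5} = \left(38 - 100\right) - \frac{14}{5} = -62 - \frac{14}{5} = - \frac{324}{5}$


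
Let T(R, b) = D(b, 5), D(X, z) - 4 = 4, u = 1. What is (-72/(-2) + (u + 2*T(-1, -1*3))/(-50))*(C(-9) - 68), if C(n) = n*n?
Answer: 23179/50 ≈ 463.58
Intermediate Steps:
D(X, z) = 8 (D(X, z) = 4 + 4 = 8)
T(R, b) = 8
C(n) = n²
(-72/(-2) + (u + 2*T(-1, -1*3))/(-50))*(C(-9) - 68) = (-72/(-2) + (1 + 2*8)/(-50))*((-9)² - 68) = (-72*(-½) + (1 + 16)*(-1/50))*(81 - 68) = (36 + 17*(-1/50))*13 = (36 - 17/50)*13 = (1783/50)*13 = 23179/50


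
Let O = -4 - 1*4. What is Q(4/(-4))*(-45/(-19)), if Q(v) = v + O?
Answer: -405/19 ≈ -21.316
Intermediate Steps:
O = -8 (O = -4 - 4 = -8)
Q(v) = -8 + v (Q(v) = v - 8 = -8 + v)
Q(4/(-4))*(-45/(-19)) = (-8 + 4/(-4))*(-45/(-19)) = (-8 + 4*(-1/4))*(-45*(-1/19)) = (-8 - 1)*(45/19) = -9*45/19 = -405/19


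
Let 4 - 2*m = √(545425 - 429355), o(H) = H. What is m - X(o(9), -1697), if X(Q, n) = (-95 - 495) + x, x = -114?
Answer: 706 - √116070/2 ≈ 535.65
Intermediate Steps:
X(Q, n) = -704 (X(Q, n) = (-95 - 495) - 114 = -590 - 114 = -704)
m = 2 - √116070/2 (m = 2 - √(545425 - 429355)/2 = 2 - √116070/2 ≈ -168.35)
m - X(o(9), -1697) = (2 - √116070/2) - 1*(-704) = (2 - √116070/2) + 704 = 706 - √116070/2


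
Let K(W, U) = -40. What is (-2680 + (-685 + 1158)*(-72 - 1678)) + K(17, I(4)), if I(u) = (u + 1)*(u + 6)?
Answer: -830470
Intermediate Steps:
I(u) = (1 + u)*(6 + u)
(-2680 + (-685 + 1158)*(-72 - 1678)) + K(17, I(4)) = (-2680 + (-685 + 1158)*(-72 - 1678)) - 40 = (-2680 + 473*(-1750)) - 40 = (-2680 - 827750) - 40 = -830430 - 40 = -830470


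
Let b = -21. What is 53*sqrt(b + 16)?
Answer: 53*I*sqrt(5) ≈ 118.51*I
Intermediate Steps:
53*sqrt(b + 16) = 53*sqrt(-21 + 16) = 53*sqrt(-5) = 53*(I*sqrt(5)) = 53*I*sqrt(5)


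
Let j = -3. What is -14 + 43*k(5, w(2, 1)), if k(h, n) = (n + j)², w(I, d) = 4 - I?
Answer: 29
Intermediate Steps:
k(h, n) = (-3 + n)² (k(h, n) = (n - 3)² = (-3 + n)²)
-14 + 43*k(5, w(2, 1)) = -14 + 43*(-3 + (4 - 1*2))² = -14 + 43*(-3 + (4 - 2))² = -14 + 43*(-3 + 2)² = -14 + 43*(-1)² = -14 + 43*1 = -14 + 43 = 29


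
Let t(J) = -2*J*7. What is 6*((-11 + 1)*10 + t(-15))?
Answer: 660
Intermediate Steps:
t(J) = -14*J
6*((-11 + 1)*10 + t(-15)) = 6*((-11 + 1)*10 - 14*(-15)) = 6*(-10*10 + 210) = 6*(-100 + 210) = 6*110 = 660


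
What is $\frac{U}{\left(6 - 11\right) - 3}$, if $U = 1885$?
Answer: $- \frac{1885}{8} \approx -235.63$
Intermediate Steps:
$\frac{U}{\left(6 - 11\right) - 3} = \frac{1885}{\left(6 - 11\right) - 3} = \frac{1885}{-5 - 3} = \frac{1885}{-8} = 1885 \left(- \frac{1}{8}\right) = - \frac{1885}{8}$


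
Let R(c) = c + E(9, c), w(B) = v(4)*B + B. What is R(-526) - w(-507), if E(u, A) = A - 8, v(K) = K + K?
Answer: 3503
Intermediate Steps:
v(K) = 2*K
E(u, A) = -8 + A
w(B) = 9*B (w(B) = (2*4)*B + B = 8*B + B = 9*B)
R(c) = -8 + 2*c (R(c) = c + (-8 + c) = -8 + 2*c)
R(-526) - w(-507) = (-8 + 2*(-526)) - 9*(-507) = (-8 - 1052) - 1*(-4563) = -1060 + 4563 = 3503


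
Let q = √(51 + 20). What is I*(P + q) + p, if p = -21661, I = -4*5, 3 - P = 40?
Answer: -20921 - 20*√71 ≈ -21090.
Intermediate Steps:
P = -37 (P = 3 - 1*40 = 3 - 40 = -37)
q = √71 ≈ 8.4261
I = -20
I*(P + q) + p = -20*(-37 + √71) - 21661 = (740 - 20*√71) - 21661 = -20921 - 20*√71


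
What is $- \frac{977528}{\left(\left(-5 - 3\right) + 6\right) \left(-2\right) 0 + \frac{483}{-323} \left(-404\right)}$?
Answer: $- \frac{78935386}{48783} \approx -1618.1$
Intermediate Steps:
$- \frac{977528}{\left(\left(-5 - 3\right) + 6\right) \left(-2\right) 0 + \frac{483}{-323} \left(-404\right)} = - \frac{977528}{\left(-8 + 6\right) \left(-2\right) 0 + 483 \left(- \frac{1}{323}\right) \left(-404\right)} = - \frac{977528}{\left(-2\right) \left(-2\right) 0 - - \frac{195132}{323}} = - \frac{977528}{4 \cdot 0 + \frac{195132}{323}} = - \frac{977528}{0 + \frac{195132}{323}} = - \frac{977528}{\frac{195132}{323}} = \left(-977528\right) \frac{323}{195132} = - \frac{78935386}{48783}$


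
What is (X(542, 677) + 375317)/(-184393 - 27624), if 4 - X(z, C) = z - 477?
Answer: -375256/212017 ≈ -1.7699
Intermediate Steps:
X(z, C) = 481 - z (X(z, C) = 4 - (z - 477) = 4 - (-477 + z) = 4 + (477 - z) = 481 - z)
(X(542, 677) + 375317)/(-184393 - 27624) = ((481 - 1*542) + 375317)/(-184393 - 27624) = ((481 - 542) + 375317)/(-212017) = (-61 + 375317)*(-1/212017) = 375256*(-1/212017) = -375256/212017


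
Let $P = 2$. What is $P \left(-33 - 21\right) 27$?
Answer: $-2916$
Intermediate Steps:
$P \left(-33 - 21\right) 27 = 2 \left(-33 - 21\right) 27 = 2 \left(\left(-54\right) 27\right) = 2 \left(-1458\right) = -2916$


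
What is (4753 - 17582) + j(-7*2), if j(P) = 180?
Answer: -12649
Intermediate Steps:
(4753 - 17582) + j(-7*2) = (4753 - 17582) + 180 = -12829 + 180 = -12649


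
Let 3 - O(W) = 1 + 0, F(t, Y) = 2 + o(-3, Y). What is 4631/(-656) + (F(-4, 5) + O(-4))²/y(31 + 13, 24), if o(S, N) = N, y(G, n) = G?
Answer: -37657/7216 ≈ -5.2185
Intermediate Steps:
F(t, Y) = 2 + Y
O(W) = 2 (O(W) = 3 - (1 + 0) = 3 - 1*1 = 3 - 1 = 2)
4631/(-656) + (F(-4, 5) + O(-4))²/y(31 + 13, 24) = 4631/(-656) + ((2 + 5) + 2)²/(31 + 13) = 4631*(-1/656) + (7 + 2)²/44 = -4631/656 + 9²*(1/44) = -4631/656 + 81*(1/44) = -4631/656 + 81/44 = -37657/7216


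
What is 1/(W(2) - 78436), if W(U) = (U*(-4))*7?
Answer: -1/78492 ≈ -1.2740e-5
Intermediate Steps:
W(U) = -28*U (W(U) = -4*U*7 = -28*U)
1/(W(2) - 78436) = 1/(-28*2 - 78436) = 1/(-56 - 78436) = 1/(-78492) = -1/78492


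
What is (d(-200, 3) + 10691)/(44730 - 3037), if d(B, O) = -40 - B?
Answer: 10851/41693 ≈ 0.26026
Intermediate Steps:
(d(-200, 3) + 10691)/(44730 - 3037) = ((-40 - 1*(-200)) + 10691)/(44730 - 3037) = ((-40 + 200) + 10691)/41693 = (160 + 10691)*(1/41693) = 10851*(1/41693) = 10851/41693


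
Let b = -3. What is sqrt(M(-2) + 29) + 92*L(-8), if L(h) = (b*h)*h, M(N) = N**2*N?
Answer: -17664 + sqrt(21) ≈ -17659.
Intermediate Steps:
M(N) = N**3
L(h) = -3*h**2 (L(h) = (-3*h)*h = -3*h**2)
sqrt(M(-2) + 29) + 92*L(-8) = sqrt((-2)**3 + 29) + 92*(-3*(-8)**2) = sqrt(-8 + 29) + 92*(-3*64) = sqrt(21) + 92*(-192) = sqrt(21) - 17664 = -17664 + sqrt(21)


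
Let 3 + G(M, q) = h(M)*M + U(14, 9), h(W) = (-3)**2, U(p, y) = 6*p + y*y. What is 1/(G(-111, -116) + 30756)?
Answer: 1/29919 ≈ 3.3424e-5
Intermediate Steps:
U(p, y) = y**2 + 6*p (U(p, y) = 6*p + y**2 = y**2 + 6*p)
h(W) = 9
G(M, q) = 162 + 9*M (G(M, q) = -3 + (9*M + (9**2 + 6*14)) = -3 + (9*M + (81 + 84)) = -3 + (9*M + 165) = -3 + (165 + 9*M) = 162 + 9*M)
1/(G(-111, -116) + 30756) = 1/((162 + 9*(-111)) + 30756) = 1/((162 - 999) + 30756) = 1/(-837 + 30756) = 1/29919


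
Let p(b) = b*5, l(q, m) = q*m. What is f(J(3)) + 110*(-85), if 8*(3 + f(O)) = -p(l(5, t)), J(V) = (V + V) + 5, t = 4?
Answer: -18731/2 ≈ -9365.5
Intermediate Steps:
l(q, m) = m*q
p(b) = 5*b
J(V) = 5 + 2*V (J(V) = 2*V + 5 = 5 + 2*V)
f(O) = -31/2 (f(O) = -3 + (-5*4*5)/8 = -3 + (-5*20)/8 = -3 + (-1*100)/8 = -3 + (⅛)*(-100) = -3 - 25/2 = -31/2)
f(J(3)) + 110*(-85) = -31/2 + 110*(-85) = -31/2 - 9350 = -18731/2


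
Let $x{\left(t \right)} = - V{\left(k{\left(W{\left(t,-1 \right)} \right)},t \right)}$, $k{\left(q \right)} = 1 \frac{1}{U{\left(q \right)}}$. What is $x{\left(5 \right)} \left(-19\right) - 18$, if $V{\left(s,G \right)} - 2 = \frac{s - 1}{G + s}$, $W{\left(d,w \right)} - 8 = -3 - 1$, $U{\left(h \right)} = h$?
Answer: $\frac{121}{7} \approx 17.286$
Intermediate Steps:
$W{\left(d,w \right)} = 4$ ($W{\left(d,w \right)} = 8 - 4 = 4$)
$k{\left(q \right)} = \frac{1}{q}$ ($k{\left(q \right)} = 1 \frac{1}{q} = \frac{1}{q}$)
$V{\left(s,G \right)} = 2 + \frac{-1 + s}{G + s}$ ($V{\left(s,G \right)} = 2 + \frac{s - 1}{G + s} = 2 + \frac{-1 + s}{G + s}$)
$x{\left(t \right)} = - \frac{- \frac{1}{4} + 2 t}{\frac{1}{4} + t}$ ($x{\left(t \right)} = - \frac{-1 + 2 t + \frac{3}{4}}{t + \frac{1}{4}} = - \frac{-1 + 2 t + 3 \cdot \frac{1}{4}}{t + \frac{1}{4}} = - \frac{-1 + 2 t + \frac{3}{4}}{\frac{1}{4} + t} = - \frac{- \frac{1}{4} + 2 t}{\frac{1}{4} + t}$)
$x{\left(5 \right)} \left(-19\right) - 18 = \frac{1 - 40}{1 + 4 \cdot 5} \left(-19\right) - 18 = \frac{1 - 40}{1 + 20} \left(-19\right) - 18 = \frac{1}{21} \left(-39\right) \left(-19\right) - 18 = \left(- \frac{13}{7}\right) \left(-19\right) - 18 = \frac{247}{7} - 18 = \frac{121}{7}$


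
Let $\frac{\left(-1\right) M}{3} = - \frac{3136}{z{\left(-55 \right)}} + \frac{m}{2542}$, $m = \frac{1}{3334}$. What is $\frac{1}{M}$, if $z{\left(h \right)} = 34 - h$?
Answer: $\frac{754277492}{79733063157} \approx 0.00946$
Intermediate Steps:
$m = \frac{1}{3334} \approx 0.00029994$
$M = \frac{79733063157}{754277492}$ ($M = - 3 \left(- \frac{3136}{34 - -55} + \frac{1}{3334 \cdot 2542}\right) = - 3 \left(- \frac{3136}{34 + 55} + \frac{1}{3334} \cdot \frac{1}{2542}\right) = - 3 \left(- \frac{3136}{89} + \frac{1}{8475028}\right) = \left(-3\right) \left(- \frac{26577687719}{754277492}\right) = \frac{79733063157}{754277492} \approx 105.71$)
$\frac{1}{M} = \frac{1}{\frac{79733063157}{754277492}} = \frac{754277492}{79733063157}$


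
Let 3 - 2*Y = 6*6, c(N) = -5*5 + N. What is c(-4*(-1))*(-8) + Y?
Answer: 303/2 ≈ 151.50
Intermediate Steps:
c(N) = -25 + N
Y = -33/2 (Y = 3/2 - 3*6 = 3/2 - ½*36 = 3/2 - 18 = -33/2 ≈ -16.500)
c(-4*(-1))*(-8) + Y = (-25 - 4*(-1))*(-8) - 33/2 = (-25 + 4)*(-8) - 33/2 = -21*(-8) - 33/2 = 168 - 33/2 = 303/2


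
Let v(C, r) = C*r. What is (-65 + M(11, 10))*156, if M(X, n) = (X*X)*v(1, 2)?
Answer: 27612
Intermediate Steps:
M(X, n) = 2*X² (M(X, n) = (X*X)*(1*2) = X²*2 = 2*X²)
(-65 + M(11, 10))*156 = (-65 + 2*11²)*156 = (-65 + 2*121)*156 = (-65 + 242)*156 = 177*156 = 27612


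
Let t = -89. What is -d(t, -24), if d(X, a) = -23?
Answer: 23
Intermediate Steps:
-d(t, -24) = -1*(-23) = 23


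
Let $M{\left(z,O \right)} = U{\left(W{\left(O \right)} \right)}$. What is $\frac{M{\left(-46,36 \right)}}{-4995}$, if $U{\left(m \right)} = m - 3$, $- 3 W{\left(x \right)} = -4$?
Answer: $\frac{1}{2997} \approx 0.00033367$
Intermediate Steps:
$W{\left(x \right)} = \frac{4}{3}$ ($W{\left(x \right)} = \left(- \frac{1}{3}\right) \left(-4\right) = \frac{4}{3}$)
$U{\left(m \right)} = -3 + m$
$M{\left(z,O \right)} = - \frac{5}{3}$ ($M{\left(z,O \right)} = -3 + \frac{4}{3} = - \frac{5}{3}$)
$\frac{M{\left(-46,36 \right)}}{-4995} = - \frac{5}{3 \left(-4995\right)} = \left(- \frac{5}{3}\right) \left(- \frac{1}{4995}\right) = \frac{1}{2997}$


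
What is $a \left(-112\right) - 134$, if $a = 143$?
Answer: $-16150$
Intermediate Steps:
$a \left(-112\right) - 134 = 143 \left(-112\right) - 134 = -16016 - 134 = -16150$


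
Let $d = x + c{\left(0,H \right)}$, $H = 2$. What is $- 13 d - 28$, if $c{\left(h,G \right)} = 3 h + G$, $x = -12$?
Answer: $102$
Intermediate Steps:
$c{\left(h,G \right)} = G + 3 h$
$d = -10$ ($d = -12 + \left(2 + 3 \cdot 0\right) = -12 + \left(2 + 0\right) = -12 + 2 = -10$)
$- 13 d - 28 = \left(-13\right) \left(-10\right) - 28 = 130 - 28 = 102$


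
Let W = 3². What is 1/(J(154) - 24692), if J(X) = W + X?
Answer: -1/24529 ≈ -4.0768e-5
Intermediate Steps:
W = 9
J(X) = 9 + X
1/(J(154) - 24692) = 1/((9 + 154) - 24692) = 1/(163 - 24692) = 1/(-24529) = -1/24529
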